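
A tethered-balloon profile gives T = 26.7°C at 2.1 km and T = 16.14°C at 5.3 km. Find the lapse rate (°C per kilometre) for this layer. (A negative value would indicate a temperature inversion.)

3.3°C/km

Γ = −ΔT/Δz = (26.7 − 16.14) / (5300 − 2100) m
  = 10.56°C / 3.2 km = 3.3°C/km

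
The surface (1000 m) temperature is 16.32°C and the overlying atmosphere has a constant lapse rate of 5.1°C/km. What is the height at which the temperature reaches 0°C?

4200 m

Height above start = (16.32 − 0) / 5.1 = 3.2 km
Altitude = 1000 m + 3200 m = 4200 m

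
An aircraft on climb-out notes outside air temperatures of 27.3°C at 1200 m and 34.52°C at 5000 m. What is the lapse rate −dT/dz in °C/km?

Γ = −ΔT/Δz = (27.3 − 34.52) / (5000 − 1200) m
  = -7.22°C / 3.8 km = -1.9°C/km

-1.9°C/km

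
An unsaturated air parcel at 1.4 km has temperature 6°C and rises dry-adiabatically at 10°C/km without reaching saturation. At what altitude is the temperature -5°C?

Height above start = (6 − (-5)) / 10 = 1.1 km
Altitude = 1400 m + 1100 m = 2500 m

2.5 km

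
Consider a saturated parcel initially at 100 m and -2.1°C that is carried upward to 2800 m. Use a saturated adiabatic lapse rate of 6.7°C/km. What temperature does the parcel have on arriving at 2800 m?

100–2800 m, saturated adiabatic: Δz = 2.7 km ⇒ ΔT = -18.09°C; T = -20.19°C

-20.19°C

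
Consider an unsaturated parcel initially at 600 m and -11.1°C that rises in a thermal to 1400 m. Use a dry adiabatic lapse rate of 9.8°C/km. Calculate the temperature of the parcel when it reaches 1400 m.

-18.94°C

From 600 m to 1400 m (dry adiabatic): cools by 9.8 × 0.8 = 7.84°C, giving -18.94°C.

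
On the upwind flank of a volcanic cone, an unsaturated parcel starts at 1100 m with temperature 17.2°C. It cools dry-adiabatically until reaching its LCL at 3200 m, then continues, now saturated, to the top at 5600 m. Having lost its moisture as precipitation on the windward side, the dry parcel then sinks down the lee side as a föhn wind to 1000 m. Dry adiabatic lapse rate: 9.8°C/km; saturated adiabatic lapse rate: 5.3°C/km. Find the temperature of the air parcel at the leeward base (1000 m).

From 1100 m to 3200 m (dry): cools by 9.8 × 2.1 = 20.58°C, giving -3.38°C.
From 3200 m to 5600 m (saturated): cools by 5.3 × 2.4 = 12.72°C, giving -16.1°C.
From 5600 m to 1000 m (dry descent): warms by 9.8 × 4.6 = 45.08°C, giving 28.98°C.

28.98°C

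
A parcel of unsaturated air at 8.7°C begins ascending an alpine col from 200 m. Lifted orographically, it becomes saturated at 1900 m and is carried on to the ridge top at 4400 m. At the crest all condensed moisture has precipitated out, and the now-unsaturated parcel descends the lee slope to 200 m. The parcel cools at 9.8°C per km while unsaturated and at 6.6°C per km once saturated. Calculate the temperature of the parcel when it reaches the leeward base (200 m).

Dry to 1900 m: -9.8 × 1.7 km = -16.66°C, so T = -7.96°C.
Saturated to 4400 m: -6.6 × 2.5 km = -16.5°C, so T = -24.46°C.
Dry descent to 200 m: +9.8 × 4.2 km = +41.16°C, so T = 16.7°C.

16.7°C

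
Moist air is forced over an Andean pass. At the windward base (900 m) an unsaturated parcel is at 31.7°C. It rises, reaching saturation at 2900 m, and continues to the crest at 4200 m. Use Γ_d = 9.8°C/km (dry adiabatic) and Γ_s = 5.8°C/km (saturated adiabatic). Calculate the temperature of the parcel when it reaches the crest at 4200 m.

900 → 2900 m (dry, 9.8°C/km): ΔT = -9.8 × 2 = -19.6°C → T = 12.1°C
2900 → 4200 m (saturated, 5.8°C/km): ΔT = -5.8 × 1.3 = -7.54°C → T = 4.56°C

4.56°C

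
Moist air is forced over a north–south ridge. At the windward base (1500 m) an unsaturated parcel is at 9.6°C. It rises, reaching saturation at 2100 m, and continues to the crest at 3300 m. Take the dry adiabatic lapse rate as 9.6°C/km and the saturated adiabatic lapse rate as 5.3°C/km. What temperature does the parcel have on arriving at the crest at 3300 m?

-2.52°C

1500–2100 m, dry: Δz = 0.6 km ⇒ ΔT = -5.76°C; T = 3.84°C
2100–3300 m, saturated: Δz = 1.2 km ⇒ ΔT = -6.36°C; T = -2.52°C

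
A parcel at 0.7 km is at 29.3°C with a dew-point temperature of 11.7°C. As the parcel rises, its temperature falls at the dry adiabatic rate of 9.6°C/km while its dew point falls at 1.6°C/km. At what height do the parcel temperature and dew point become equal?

T and T_d converge at 9.6 − 1.6 = 8°C per km
Height above start = (29.3 − 11.7) / 8 = 2.2 km
LCL altitude = 700 m + 2200 m = 2900 m

2.9 km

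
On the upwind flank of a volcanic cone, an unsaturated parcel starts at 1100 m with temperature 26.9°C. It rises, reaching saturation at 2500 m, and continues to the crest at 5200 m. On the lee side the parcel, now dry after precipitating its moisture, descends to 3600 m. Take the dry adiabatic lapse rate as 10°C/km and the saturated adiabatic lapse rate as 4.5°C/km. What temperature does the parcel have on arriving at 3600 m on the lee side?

16.75°C

From 1100 m to 2500 m (dry): cools by 10 × 1.4 = 14°C, giving 12.9°C.
From 2500 m to 5200 m (saturated): cools by 4.5 × 2.7 = 12.15°C, giving 0.75°C.
From 5200 m to 3600 m (dry descent): warms by 10 × 1.6 = 16°C, giving 16.75°C.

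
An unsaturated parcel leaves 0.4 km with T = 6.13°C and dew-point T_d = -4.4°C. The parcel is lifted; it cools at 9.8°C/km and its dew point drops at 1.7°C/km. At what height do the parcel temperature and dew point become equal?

1.7 km

T and T_d converge at 9.8 − 1.7 = 8.1°C per km
Height above start = (6.13 − (-4.4)) / 8.1 = 1.3 km
LCL altitude = 400 m + 1300 m = 1700 m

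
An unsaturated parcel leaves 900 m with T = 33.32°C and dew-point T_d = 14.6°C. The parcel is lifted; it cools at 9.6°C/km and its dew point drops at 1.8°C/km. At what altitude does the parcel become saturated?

T and T_d converge at 9.6 − 1.8 = 7.8°C per km
Height above start = (33.32 − 14.6) / 7.8 = 2.4 km
LCL altitude = 900 m + 2400 m = 3300 m

3300 m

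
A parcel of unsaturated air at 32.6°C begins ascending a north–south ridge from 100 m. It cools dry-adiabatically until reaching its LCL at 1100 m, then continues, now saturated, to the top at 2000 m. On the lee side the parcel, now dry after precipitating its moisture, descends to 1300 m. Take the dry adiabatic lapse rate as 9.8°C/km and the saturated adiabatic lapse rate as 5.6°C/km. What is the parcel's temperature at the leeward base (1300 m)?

24.62°C

100 → 1100 m (dry, 9.8°C/km): ΔT = -9.8 × 1 = -9.8°C → T = 22.8°C
1100 → 2000 m (saturated, 5.6°C/km): ΔT = -5.6 × 0.9 = -5.04°C → T = 17.76°C
2000 → 1300 m (dry descent, 9.8°C/km): ΔT = +9.8 × 0.7 = +6.86°C → T = 24.62°C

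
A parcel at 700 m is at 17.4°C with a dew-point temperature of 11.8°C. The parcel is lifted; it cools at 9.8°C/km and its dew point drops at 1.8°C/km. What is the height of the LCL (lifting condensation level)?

1400 m

T and T_d converge at 9.8 − 1.8 = 8°C per km
Height above start = (17.4 − 11.8) / 8 = 0.7 km
LCL altitude = 700 m + 700 m = 1400 m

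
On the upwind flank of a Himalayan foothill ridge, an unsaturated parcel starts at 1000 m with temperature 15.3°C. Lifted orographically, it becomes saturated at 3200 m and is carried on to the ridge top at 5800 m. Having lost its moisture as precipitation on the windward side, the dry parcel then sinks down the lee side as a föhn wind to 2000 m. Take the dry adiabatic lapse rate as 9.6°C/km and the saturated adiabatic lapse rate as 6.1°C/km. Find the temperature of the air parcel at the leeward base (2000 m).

14.8°C

From 1000 m to 3200 m (dry): cools by 9.6 × 2.2 = 21.12°C, giving -5.82°C.
From 3200 m to 5800 m (saturated): cools by 6.1 × 2.6 = 15.86°C, giving -21.68°C.
From 5800 m to 2000 m (dry descent): warms by 9.6 × 3.8 = 36.48°C, giving 14.8°C.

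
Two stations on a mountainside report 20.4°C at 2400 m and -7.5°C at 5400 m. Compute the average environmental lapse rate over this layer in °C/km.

9.3°C/km

Γ = −ΔT/Δz = (20.4 − (-7.5)) / (5400 − 2400) m
  = 27.9°C / 3 km = 9.3°C/km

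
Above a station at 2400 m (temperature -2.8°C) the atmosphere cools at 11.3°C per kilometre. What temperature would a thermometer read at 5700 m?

Environmental to 5700 m: -11.3 × 3.3 km = -37.29°C, so T = -40.09°C.

-40.09°C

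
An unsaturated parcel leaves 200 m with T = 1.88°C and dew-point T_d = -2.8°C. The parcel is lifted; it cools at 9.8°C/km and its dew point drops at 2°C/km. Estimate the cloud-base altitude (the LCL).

800 m

T and T_d converge at 9.8 − 2 = 7.8°C per km
Height above start = (1.88 − (-2.8)) / 7.8 = 0.6 km
LCL altitude = 200 m + 600 m = 800 m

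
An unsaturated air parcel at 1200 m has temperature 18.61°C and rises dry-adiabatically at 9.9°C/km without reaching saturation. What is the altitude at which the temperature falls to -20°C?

5100 m

Height above start = (18.61 − (-20)) / 9.9 = 3.9 km
Altitude = 1200 m + 3900 m = 5100 m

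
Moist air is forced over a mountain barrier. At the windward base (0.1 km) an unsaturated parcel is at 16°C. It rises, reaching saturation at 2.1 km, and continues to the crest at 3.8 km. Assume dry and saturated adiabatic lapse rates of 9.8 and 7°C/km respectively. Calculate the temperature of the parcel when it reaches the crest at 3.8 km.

100–2100 m, dry: Δz = 2 km ⇒ ΔT = -19.6°C; T = -3.6°C
2100–3800 m, saturated: Δz = 1.7 km ⇒ ΔT = -11.9°C; T = -15.5°C

-15.5°C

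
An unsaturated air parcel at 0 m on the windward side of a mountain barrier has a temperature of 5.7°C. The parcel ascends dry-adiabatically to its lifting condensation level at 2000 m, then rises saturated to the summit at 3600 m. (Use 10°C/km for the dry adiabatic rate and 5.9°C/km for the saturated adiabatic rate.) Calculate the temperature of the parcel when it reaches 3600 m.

From 0 m to 2000 m (dry): cools by 10 × 2 = 20°C, giving -14.3°C.
From 2000 m to 3600 m (saturated): cools by 5.9 × 1.6 = 9.44°C, giving -23.74°C.

-23.74°C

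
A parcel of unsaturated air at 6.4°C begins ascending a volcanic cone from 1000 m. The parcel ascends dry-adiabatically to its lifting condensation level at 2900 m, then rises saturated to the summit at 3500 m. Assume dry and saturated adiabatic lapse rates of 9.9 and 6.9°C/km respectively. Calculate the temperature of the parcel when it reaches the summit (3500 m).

-16.55°C

From 1000 m to 2900 m (dry): cools by 9.9 × 1.9 = 18.81°C, giving -12.41°C.
From 2900 m to 3500 m (saturated): cools by 6.9 × 0.6 = 4.14°C, giving -16.55°C.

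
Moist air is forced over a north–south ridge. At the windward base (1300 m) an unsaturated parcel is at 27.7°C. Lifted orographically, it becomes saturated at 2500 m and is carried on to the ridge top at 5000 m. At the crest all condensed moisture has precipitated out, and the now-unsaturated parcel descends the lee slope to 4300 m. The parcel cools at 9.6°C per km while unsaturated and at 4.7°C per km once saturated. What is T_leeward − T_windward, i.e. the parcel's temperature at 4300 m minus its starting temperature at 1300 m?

Dry to 2500 m: -9.6 × 1.2 km = -11.52°C, so T = 16.18°C.
Saturated to 5000 m: -4.7 × 2.5 km = -11.75°C, so T = 4.43°C.
Dry descent to 4300 m: +9.6 × 0.7 km = +6.72°C, so T = 11.15°C.
Net change vs windward start: 11.15 − 27.7 = -16.55°C

-16.55°C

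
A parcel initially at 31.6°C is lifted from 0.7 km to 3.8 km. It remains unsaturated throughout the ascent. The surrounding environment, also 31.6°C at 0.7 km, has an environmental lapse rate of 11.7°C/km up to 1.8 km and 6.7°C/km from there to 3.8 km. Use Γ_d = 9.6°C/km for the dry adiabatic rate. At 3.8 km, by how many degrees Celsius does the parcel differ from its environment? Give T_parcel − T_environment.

-3.49°C (parcel cooler than environment)

Parcel:
  From 700 m to 3800 m (dry): cools by 9.6 × 3.1 = 29.76°C, giving 1.84°C.
Environment:
  From 700 m to 1800 m (environment, lower layer): cools by 11.7 × 1.1 = 12.87°C, giving 18.73°C.
  From 1800 m to 3800 m (environment, upper layer): cools by 6.7 × 2 = 13.4°C, giving 5.33°C.
T_parcel − T_env = 1.84 − 5.33 = -3.49°C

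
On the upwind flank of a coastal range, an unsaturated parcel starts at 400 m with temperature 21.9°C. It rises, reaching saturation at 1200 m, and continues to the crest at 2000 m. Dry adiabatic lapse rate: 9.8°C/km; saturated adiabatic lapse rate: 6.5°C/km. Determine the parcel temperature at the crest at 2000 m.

400 → 1200 m (dry, 9.8°C/km): ΔT = -9.8 × 0.8 = -7.84°C → T = 14.06°C
1200 → 2000 m (saturated, 6.5°C/km): ΔT = -6.5 × 0.8 = -5.2°C → T = 8.86°C

8.86°C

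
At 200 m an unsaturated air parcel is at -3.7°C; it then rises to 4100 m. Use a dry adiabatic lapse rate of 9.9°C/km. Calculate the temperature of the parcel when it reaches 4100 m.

-42.31°C

200–4100 m, dry adiabatic: Δz = 3.9 km ⇒ ΔT = -38.61°C; T = -42.31°C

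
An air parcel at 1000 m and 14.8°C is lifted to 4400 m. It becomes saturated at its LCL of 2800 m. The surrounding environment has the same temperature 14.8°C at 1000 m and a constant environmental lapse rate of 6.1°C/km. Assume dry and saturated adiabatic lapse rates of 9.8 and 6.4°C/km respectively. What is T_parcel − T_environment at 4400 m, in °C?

-7.14°C (parcel cooler than environment)

Parcel:
  From 1000 m to 2800 m (dry): cools by 9.8 × 1.8 = 17.64°C, giving -2.84°C.
  From 2800 m to 4400 m (saturated): cools by 6.4 × 1.6 = 10.24°C, giving -13.08°C.
Environment:
  From 1000 m to 4400 m (environment): cools by 6.1 × 3.4 = 20.74°C, giving -5.94°C.
T_parcel − T_env = -13.08 − (-5.94) = -7.14°C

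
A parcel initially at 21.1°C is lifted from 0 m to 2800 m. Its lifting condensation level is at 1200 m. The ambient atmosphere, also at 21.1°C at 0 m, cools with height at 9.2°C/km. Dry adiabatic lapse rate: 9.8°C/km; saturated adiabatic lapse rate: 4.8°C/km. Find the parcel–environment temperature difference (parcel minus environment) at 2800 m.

+6.32°C (parcel warmer than environment)

Parcel:
  Dry to 1200 m: -9.8 × 1.2 km = -11.76°C, so T = 9.34°C.
  Saturated to 2800 m: -4.8 × 1.6 km = -7.68°C, so T = 1.66°C.
Environment:
  Environment to 2800 m: -9.2 × 2.8 km = -25.76°C, so T = -4.66°C.
T_parcel − T_env = 1.66 − (-4.66) = +6.32°C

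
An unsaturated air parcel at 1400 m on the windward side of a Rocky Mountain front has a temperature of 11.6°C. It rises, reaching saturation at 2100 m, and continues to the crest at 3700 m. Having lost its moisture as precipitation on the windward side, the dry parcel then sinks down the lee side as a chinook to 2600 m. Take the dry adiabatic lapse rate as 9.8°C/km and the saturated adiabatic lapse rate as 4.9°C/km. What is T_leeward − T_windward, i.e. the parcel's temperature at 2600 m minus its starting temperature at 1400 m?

-3.92°C

1400 → 2100 m (dry, 9.8°C/km): ΔT = -9.8 × 0.7 = -6.86°C → T = 4.74°C
2100 → 3700 m (saturated, 4.9°C/km): ΔT = -4.9 × 1.6 = -7.84°C → T = -3.1°C
3700 → 2600 m (dry descent, 9.8°C/km): ΔT = +9.8 × 1.1 = +10.78°C → T = 7.68°C
Net change vs windward start: 7.68 − 11.6 = -3.92°C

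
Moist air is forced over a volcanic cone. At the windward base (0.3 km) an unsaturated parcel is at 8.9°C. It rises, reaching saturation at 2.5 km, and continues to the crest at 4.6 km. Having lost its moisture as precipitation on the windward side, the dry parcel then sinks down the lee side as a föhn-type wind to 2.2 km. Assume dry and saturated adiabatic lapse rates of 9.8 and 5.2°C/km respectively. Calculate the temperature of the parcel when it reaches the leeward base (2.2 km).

Dry to 2500 m: -9.8 × 2.2 km = -21.56°C, so T = -12.66°C.
Saturated to 4600 m: -5.2 × 2.1 km = -10.92°C, so T = -23.58°C.
Dry descent to 2200 m: +9.8 × 2.4 km = +23.52°C, so T = -0.06°C.

-0.06°C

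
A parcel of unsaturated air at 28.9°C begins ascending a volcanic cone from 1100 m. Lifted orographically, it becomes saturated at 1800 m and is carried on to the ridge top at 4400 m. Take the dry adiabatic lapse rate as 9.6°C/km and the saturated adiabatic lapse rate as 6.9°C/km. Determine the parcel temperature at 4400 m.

4.24°C

From 1100 m to 1800 m (dry): cools by 9.6 × 0.7 = 6.72°C, giving 22.18°C.
From 1800 m to 4400 m (saturated): cools by 6.9 × 2.6 = 17.94°C, giving 4.24°C.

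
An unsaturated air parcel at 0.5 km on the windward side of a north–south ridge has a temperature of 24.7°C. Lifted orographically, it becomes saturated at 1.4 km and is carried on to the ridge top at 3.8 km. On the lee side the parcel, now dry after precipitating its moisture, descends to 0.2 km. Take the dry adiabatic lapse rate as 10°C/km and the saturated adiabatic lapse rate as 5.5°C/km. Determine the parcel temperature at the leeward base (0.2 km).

38.5°C

500–1400 m, dry: Δz = 0.9 km ⇒ ΔT = -9°C; T = 15.7°C
1400–3800 m, saturated: Δz = 2.4 km ⇒ ΔT = -13.2°C; T = 2.5°C
3800–200 m, dry descent: Δz = 3.6 km ⇒ ΔT = +36°C; T = 38.5°C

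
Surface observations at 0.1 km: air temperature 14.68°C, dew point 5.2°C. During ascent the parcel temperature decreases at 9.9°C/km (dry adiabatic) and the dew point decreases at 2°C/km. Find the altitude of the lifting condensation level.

T and T_d converge at 9.9 − 2 = 7.9°C per km
Height above start = (14.68 − 5.2) / 7.9 = 1.2 km
LCL altitude = 100 m + 1200 m = 1300 m

1.3 km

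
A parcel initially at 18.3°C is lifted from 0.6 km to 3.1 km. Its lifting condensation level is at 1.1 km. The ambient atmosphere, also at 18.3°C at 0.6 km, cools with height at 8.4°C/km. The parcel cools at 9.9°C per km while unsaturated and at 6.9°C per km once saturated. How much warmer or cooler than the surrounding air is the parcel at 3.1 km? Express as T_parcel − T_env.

Parcel:
  From 600 m to 1100 m (dry): cools by 9.9 × 0.5 = 4.95°C, giving 13.35°C.
  From 1100 m to 3100 m (saturated): cools by 6.9 × 2 = 13.8°C, giving -0.45°C.
Environment:
  From 600 m to 3100 m (environment): cools by 8.4 × 2.5 = 21°C, giving -2.7°C.
T_parcel − T_env = -0.45 − (-2.7) = +2.25°C

+2.25°C (parcel warmer than environment)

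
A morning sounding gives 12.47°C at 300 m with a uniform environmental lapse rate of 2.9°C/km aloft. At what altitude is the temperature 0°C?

Height above start = (12.47 − 0) / 2.9 = 4.3 km
Altitude = 300 m + 4300 m = 4600 m

4600 m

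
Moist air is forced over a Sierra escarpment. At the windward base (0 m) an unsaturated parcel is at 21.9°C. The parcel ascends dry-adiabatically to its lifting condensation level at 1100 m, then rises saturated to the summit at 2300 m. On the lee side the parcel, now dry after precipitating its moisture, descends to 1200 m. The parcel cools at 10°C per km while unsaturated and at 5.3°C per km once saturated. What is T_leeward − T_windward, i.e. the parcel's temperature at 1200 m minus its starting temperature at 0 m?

-6.36°C

From 0 m to 1100 m (dry): cools by 10 × 1.1 = 11°C, giving 10.9°C.
From 1100 m to 2300 m (saturated): cools by 5.3 × 1.2 = 6.36°C, giving 4.54°C.
From 2300 m to 1200 m (dry descent): warms by 10 × 1.1 = 11°C, giving 15.54°C.
Net change vs windward start: 15.54 − 21.9 = -6.36°C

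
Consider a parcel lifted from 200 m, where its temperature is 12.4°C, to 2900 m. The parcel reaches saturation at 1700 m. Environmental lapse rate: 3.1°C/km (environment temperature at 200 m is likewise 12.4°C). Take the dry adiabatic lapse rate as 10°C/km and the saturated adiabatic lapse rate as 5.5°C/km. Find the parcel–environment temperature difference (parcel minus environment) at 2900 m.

-13.23°C (parcel cooler than environment)

Parcel:
  200–1700 m, dry: Δz = 1.5 km ⇒ ΔT = -15°C; T = -2.6°C
  1700–2900 m, saturated: Δz = 1.2 km ⇒ ΔT = -6.6°C; T = -9.2°C
Environment:
  200–2900 m, environment: Δz = 2.7 km ⇒ ΔT = -8.37°C; T = 4.03°C
T_parcel − T_env = -9.2 − 4.03 = -13.23°C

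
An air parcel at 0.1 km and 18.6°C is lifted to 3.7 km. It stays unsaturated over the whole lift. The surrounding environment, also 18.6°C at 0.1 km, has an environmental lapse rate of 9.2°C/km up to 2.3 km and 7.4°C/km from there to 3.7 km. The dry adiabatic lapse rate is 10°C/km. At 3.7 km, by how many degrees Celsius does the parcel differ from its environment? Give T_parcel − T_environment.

Parcel:
  100 → 3700 m (dry, 10°C/km): ΔT = -10 × 3.6 = -36°C → T = -17.4°C
Environment:
  100 → 2300 m (environment, lower layer, 9.2°C/km): ΔT = -9.2 × 2.2 = -20.24°C → T = -1.64°C
  2300 → 3700 m (environment, upper layer, 7.4°C/km): ΔT = -7.4 × 1.4 = -10.36°C → T = -12°C
T_parcel − T_env = -17.4 − (-12) = -5.4°C

-5.4°C (parcel cooler than environment)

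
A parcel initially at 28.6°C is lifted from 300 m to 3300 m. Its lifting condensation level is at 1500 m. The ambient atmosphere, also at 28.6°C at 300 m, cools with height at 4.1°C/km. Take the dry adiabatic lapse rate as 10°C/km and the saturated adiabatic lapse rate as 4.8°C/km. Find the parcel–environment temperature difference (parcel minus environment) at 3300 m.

-8.34°C (parcel cooler than environment)

Parcel:
  Dry to 1500 m: -10 × 1.2 km = -12°C, so T = 16.6°C.
  Saturated to 3300 m: -4.8 × 1.8 km = -8.64°C, so T = 7.96°C.
Environment:
  Environment to 3300 m: -4.1 × 3 km = -12.3°C, so T = 16.3°C.
T_parcel − T_env = 7.96 − 16.3 = -8.34°C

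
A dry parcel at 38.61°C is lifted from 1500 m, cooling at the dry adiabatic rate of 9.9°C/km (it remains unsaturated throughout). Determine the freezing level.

5400 m

Height above start = (38.61 − 0) / 9.9 = 3.9 km
Altitude = 1500 m + 3900 m = 5400 m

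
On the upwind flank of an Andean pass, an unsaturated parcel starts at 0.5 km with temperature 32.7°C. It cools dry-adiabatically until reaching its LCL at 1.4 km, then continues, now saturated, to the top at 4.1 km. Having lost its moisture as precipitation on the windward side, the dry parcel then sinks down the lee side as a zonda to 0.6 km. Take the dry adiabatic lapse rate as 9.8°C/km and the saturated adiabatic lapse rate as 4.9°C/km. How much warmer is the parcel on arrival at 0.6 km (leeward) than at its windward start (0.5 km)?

500–1400 m, dry: Δz = 0.9 km ⇒ ΔT = -8.82°C; T = 23.88°C
1400–4100 m, saturated: Δz = 2.7 km ⇒ ΔT = -13.23°C; T = 10.65°C
4100–600 m, dry descent: Δz = 3.5 km ⇒ ΔT = +34.3°C; T = 44.95°C
Net change vs windward start: 44.95 − 32.7 = +12.25°C

+12.25°C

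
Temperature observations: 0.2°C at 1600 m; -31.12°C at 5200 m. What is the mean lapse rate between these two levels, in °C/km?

8.7°C/km

Γ = −ΔT/Δz = (0.2 − (-31.12)) / (5200 − 1600) m
  = 31.32°C / 3.6 km = 8.7°C/km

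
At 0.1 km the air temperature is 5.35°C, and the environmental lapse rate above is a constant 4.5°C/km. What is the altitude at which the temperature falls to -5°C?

2.4 km

Height above start = (5.35 − (-5)) / 4.5 = 2.3 km
Altitude = 100 m + 2300 m = 2400 m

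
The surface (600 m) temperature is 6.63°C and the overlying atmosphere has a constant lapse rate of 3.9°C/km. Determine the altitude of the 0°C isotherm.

Height above start = (6.63 − 0) / 3.9 = 1.7 km
Altitude = 600 m + 1700 m = 2300 m

2300 m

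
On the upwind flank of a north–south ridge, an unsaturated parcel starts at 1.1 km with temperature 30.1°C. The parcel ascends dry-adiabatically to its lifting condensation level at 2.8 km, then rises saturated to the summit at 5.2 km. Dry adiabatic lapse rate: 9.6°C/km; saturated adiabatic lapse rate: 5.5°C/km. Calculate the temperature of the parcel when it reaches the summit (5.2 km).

0.58°C

1100–2800 m, dry: Δz = 1.7 km ⇒ ΔT = -16.32°C; T = 13.78°C
2800–5200 m, saturated: Δz = 2.4 km ⇒ ΔT = -13.2°C; T = 0.58°C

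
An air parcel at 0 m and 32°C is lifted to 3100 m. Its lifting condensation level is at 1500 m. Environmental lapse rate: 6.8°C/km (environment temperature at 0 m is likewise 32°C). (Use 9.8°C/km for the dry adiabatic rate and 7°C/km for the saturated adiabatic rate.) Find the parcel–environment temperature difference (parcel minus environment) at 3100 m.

-4.82°C (parcel cooler than environment)

Parcel:
  From 0 m to 1500 m (dry): cools by 9.8 × 1.5 = 14.7°C, giving 17.3°C.
  From 1500 m to 3100 m (saturated): cools by 7 × 1.6 = 11.2°C, giving 6.1°C.
Environment:
  From 0 m to 3100 m (environment): cools by 6.8 × 3.1 = 21.08°C, giving 10.92°C.
T_parcel − T_env = 6.1 − 10.92 = -4.82°C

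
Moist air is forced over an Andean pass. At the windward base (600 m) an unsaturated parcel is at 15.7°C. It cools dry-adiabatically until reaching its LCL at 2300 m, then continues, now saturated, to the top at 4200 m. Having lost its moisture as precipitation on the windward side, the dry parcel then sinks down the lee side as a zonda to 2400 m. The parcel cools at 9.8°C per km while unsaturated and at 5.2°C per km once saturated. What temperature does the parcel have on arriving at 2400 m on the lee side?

6.8°C

600 → 2300 m (dry, 9.8°C/km): ΔT = -9.8 × 1.7 = -16.66°C → T = -0.96°C
2300 → 4200 m (saturated, 5.2°C/km): ΔT = -5.2 × 1.9 = -9.88°C → T = -10.84°C
4200 → 2400 m (dry descent, 9.8°C/km): ΔT = +9.8 × 1.8 = +17.64°C → T = 6.8°C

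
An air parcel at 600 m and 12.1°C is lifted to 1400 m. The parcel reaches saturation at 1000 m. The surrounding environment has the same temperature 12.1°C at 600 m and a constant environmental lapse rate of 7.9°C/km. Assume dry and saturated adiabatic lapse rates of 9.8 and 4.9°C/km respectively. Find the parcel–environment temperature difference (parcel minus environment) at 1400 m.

Parcel:
  600–1000 m, dry: Δz = 0.4 km ⇒ ΔT = -3.92°C; T = 8.18°C
  1000–1400 m, saturated: Δz = 0.4 km ⇒ ΔT = -1.96°C; T = 6.22°C
Environment:
  600–1400 m, environment: Δz = 0.8 km ⇒ ΔT = -6.32°C; T = 5.78°C
T_parcel − T_env = 6.22 − 5.78 = +0.44°C

+0.44°C (parcel warmer than environment)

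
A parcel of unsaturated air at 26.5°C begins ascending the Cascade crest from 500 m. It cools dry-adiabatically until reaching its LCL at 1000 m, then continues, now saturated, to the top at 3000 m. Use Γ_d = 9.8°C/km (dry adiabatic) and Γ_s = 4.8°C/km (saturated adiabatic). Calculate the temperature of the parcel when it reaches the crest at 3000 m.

From 500 m to 1000 m (dry): cools by 9.8 × 0.5 = 4.9°C, giving 21.6°C.
From 1000 m to 3000 m (saturated): cools by 4.8 × 2 = 9.6°C, giving 12°C.

12°C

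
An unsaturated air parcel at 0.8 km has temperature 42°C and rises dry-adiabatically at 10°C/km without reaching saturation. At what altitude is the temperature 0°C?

Height above start = (42 − 0) / 10 = 4.2 km
Altitude = 800 m + 4200 m = 5000 m

5 km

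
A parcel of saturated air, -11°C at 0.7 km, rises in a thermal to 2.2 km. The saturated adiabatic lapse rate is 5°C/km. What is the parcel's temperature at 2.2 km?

Saturated adiabatic to 2200 m: -5 × 1.5 km = -7.5°C, so T = -18.5°C.

-18.5°C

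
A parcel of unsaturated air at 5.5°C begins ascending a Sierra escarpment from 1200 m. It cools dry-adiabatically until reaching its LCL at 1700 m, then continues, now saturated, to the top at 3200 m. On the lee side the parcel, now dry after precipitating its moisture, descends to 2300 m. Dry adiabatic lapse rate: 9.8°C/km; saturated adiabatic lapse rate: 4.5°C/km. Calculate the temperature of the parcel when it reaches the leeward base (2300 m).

1200–1700 m, dry: Δz = 0.5 km ⇒ ΔT = -4.9°C; T = 0.6°C
1700–3200 m, saturated: Δz = 1.5 km ⇒ ΔT = -6.75°C; T = -6.15°C
3200–2300 m, dry descent: Δz = 0.9 km ⇒ ΔT = +8.82°C; T = 2.67°C

2.67°C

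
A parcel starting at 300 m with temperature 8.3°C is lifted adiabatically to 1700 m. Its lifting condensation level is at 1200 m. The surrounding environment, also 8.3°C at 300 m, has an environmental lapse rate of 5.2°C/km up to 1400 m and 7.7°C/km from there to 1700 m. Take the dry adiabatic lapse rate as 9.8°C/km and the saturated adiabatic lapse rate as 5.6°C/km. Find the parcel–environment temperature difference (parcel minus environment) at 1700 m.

Parcel:
  300 → 1200 m (dry, 9.8°C/km): ΔT = -9.8 × 0.9 = -8.82°C → T = -0.52°C
  1200 → 1700 m (saturated, 5.6°C/km): ΔT = -5.6 × 0.5 = -2.8°C → T = -3.32°C
Environment:
  300 → 1400 m (environment, lower layer, 5.2°C/km): ΔT = -5.2 × 1.1 = -5.72°C → T = 2.58°C
  1400 → 1700 m (environment, upper layer, 7.7°C/km): ΔT = -7.7 × 0.3 = -2.31°C → T = 0.27°C
T_parcel − T_env = -3.32 − 0.27 = -3.59°C

-3.59°C (parcel cooler than environment)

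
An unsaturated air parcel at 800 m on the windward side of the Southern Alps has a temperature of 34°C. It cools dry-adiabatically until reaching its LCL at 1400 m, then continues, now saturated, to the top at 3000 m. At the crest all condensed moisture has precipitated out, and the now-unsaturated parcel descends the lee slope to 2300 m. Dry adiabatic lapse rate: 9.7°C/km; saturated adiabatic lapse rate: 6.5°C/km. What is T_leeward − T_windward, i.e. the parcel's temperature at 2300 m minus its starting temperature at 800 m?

Dry to 1400 m: -9.7 × 0.6 km = -5.82°C, so T = 28.18°C.
Saturated to 3000 m: -6.5 × 1.6 km = -10.4°C, so T = 17.78°C.
Dry descent to 2300 m: +9.7 × 0.7 km = +6.79°C, so T = 24.57°C.
Net change vs windward start: 24.57 − 34 = -9.43°C

-9.43°C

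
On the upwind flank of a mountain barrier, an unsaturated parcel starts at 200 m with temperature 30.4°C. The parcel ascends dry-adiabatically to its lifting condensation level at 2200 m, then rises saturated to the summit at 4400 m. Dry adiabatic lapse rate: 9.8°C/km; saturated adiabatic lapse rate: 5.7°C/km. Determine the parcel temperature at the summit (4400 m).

Dry to 2200 m: -9.8 × 2 km = -19.6°C, so T = 10.8°C.
Saturated to 4400 m: -5.7 × 2.2 km = -12.54°C, so T = -1.74°C.

-1.74°C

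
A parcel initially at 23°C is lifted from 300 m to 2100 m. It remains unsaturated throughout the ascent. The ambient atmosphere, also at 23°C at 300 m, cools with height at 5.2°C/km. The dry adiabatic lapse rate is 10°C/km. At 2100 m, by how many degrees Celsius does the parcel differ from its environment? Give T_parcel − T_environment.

Parcel:
  300 → 2100 m (dry, 10°C/km): ΔT = -10 × 1.8 = -18°C → T = 5°C
Environment:
  300 → 2100 m (environment, 5.2°C/km): ΔT = -5.2 × 1.8 = -9.36°C → T = 13.64°C
T_parcel − T_env = 5 − 13.64 = -8.64°C

-8.64°C (parcel cooler than environment)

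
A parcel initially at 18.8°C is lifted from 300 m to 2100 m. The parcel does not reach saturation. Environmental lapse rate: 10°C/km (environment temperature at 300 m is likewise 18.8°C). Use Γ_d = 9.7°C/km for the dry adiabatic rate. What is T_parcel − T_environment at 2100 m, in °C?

+0.54°C (parcel warmer than environment)

Parcel:
  300–2100 m, dry: Δz = 1.8 km ⇒ ΔT = -17.46°C; T = 1.34°C
Environment:
  300–2100 m, environment: Δz = 1.8 km ⇒ ΔT = -18°C; T = 0.8°C
T_parcel − T_env = 1.34 − 0.8 = +0.54°C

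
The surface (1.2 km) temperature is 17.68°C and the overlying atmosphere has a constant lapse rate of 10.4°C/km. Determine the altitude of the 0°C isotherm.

Height above start = (17.68 − 0) / 10.4 = 1.7 km
Altitude = 1200 m + 1700 m = 2900 m

2.9 km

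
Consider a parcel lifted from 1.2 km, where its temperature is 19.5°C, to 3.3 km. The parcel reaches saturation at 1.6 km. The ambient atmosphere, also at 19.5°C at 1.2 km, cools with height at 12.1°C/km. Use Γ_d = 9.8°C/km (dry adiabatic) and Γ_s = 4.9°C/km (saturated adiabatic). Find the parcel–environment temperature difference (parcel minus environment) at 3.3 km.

+13.16°C (parcel warmer than environment)

Parcel:
  1200–1600 m, dry: Δz = 0.4 km ⇒ ΔT = -3.92°C; T = 15.58°C
  1600–3300 m, saturated: Δz = 1.7 km ⇒ ΔT = -8.33°C; T = 7.25°C
Environment:
  1200–3300 m, environment: Δz = 2.1 km ⇒ ΔT = -25.41°C; T = -5.91°C
T_parcel − T_env = 7.25 − (-5.91) = +13.16°C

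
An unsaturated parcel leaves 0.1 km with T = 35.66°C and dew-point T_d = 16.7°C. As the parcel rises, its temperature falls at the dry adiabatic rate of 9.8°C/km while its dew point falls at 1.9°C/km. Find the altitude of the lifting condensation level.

2.5 km

T and T_d converge at 9.8 − 1.9 = 7.9°C per km
Height above start = (35.66 − 16.7) / 7.9 = 2.4 km
LCL altitude = 100 m + 2400 m = 2500 m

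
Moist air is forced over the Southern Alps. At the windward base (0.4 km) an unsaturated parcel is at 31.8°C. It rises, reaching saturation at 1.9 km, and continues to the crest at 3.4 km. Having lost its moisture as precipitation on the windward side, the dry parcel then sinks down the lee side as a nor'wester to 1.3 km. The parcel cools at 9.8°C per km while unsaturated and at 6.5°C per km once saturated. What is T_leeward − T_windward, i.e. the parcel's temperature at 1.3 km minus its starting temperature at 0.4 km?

400–1900 m, dry: Δz = 1.5 km ⇒ ΔT = -14.7°C; T = 17.1°C
1900–3400 m, saturated: Δz = 1.5 km ⇒ ΔT = -9.75°C; T = 7.35°C
3400–1300 m, dry descent: Δz = 2.1 km ⇒ ΔT = +20.58°C; T = 27.93°C
Net change vs windward start: 27.93 − 31.8 = -3.87°C

-3.87°C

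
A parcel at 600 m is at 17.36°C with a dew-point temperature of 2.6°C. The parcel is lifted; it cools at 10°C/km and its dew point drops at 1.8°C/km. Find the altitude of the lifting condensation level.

T and T_d converge at 10 − 1.8 = 8.2°C per km
Height above start = (17.36 − 2.6) / 8.2 = 1.8 km
LCL altitude = 600 m + 1800 m = 2400 m

2400 m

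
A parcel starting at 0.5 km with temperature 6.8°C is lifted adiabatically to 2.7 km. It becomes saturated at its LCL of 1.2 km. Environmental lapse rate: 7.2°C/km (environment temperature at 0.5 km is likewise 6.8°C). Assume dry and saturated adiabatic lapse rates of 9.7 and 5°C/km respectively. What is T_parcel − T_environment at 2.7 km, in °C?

Parcel:
  500 → 1200 m (dry, 9.7°C/km): ΔT = -9.7 × 0.7 = -6.79°C → T = 0.01°C
  1200 → 2700 m (saturated, 5°C/km): ΔT = -5 × 1.5 = -7.5°C → T = -7.49°C
Environment:
  500 → 2700 m (environment, 7.2°C/km): ΔT = -7.2 × 2.2 = -15.84°C → T = -9.04°C
T_parcel − T_env = -7.49 − (-9.04) = +1.55°C

+1.55°C (parcel warmer than environment)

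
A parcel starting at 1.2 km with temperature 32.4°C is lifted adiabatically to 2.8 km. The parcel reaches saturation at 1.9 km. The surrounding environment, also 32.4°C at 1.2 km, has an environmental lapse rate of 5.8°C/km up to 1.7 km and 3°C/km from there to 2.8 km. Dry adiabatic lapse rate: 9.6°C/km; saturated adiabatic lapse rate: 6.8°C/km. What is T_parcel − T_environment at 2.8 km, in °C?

Parcel:
  From 1200 m to 1900 m (dry): cools by 9.6 × 0.7 = 6.72°C, giving 25.68°C.
  From 1900 m to 2800 m (saturated): cools by 6.8 × 0.9 = 6.12°C, giving 19.56°C.
Environment:
  From 1200 m to 1700 m (environment, lower layer): cools by 5.8 × 0.5 = 2.9°C, giving 29.5°C.
  From 1700 m to 2800 m (environment, upper layer): cools by 3 × 1.1 = 3.3°C, giving 26.2°C.
T_parcel − T_env = 19.56 − 26.2 = -6.64°C

-6.64°C (parcel cooler than environment)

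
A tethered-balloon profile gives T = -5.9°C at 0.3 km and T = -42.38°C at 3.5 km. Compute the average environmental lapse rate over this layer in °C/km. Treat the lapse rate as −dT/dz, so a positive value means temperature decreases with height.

Γ = −ΔT/Δz = (-5.9 − (-42.38)) / (3500 − 300) m
  = 36.48°C / 3.2 km = 11.4°C/km

11.4°C/km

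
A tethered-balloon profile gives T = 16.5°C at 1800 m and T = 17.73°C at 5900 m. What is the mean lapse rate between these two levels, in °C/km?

-0.3°C/km

Γ = −ΔT/Δz = (16.5 − 17.73) / (5900 − 1800) m
  = -1.23°C / 4.1 km = -0.3°C/km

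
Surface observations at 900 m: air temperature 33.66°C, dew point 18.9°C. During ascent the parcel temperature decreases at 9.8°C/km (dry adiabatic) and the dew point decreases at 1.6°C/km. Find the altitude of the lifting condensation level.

2700 m

T and T_d converge at 9.8 − 1.6 = 8.2°C per km
Height above start = (33.66 − 18.9) / 8.2 = 1.8 km
LCL altitude = 900 m + 1800 m = 2700 m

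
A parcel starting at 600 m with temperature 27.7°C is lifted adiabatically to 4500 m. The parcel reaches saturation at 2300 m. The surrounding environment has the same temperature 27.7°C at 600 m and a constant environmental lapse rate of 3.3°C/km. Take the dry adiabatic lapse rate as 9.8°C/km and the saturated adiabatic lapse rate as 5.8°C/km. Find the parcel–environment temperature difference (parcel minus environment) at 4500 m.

Parcel:
  Dry to 2300 m: -9.8 × 1.7 km = -16.66°C, so T = 11.04°C.
  Saturated to 4500 m: -5.8 × 2.2 km = -12.76°C, so T = -1.72°C.
Environment:
  Environment to 4500 m: -3.3 × 3.9 km = -12.87°C, so T = 14.83°C.
T_parcel − T_env = -1.72 − 14.83 = -16.55°C

-16.55°C (parcel cooler than environment)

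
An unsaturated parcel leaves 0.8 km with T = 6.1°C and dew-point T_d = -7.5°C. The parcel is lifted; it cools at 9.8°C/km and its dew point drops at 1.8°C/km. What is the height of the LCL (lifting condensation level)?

T and T_d converge at 9.8 − 1.8 = 8°C per km
Height above start = (6.1 − (-7.5)) / 8 = 1.7 km
LCL altitude = 800 m + 1700 m = 2500 m

2.5 km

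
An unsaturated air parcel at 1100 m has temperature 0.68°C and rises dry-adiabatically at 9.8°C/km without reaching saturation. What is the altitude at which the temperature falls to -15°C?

Height above start = (0.68 − (-15)) / 9.8 = 1.6 km
Altitude = 1100 m + 1600 m = 2700 m

2700 m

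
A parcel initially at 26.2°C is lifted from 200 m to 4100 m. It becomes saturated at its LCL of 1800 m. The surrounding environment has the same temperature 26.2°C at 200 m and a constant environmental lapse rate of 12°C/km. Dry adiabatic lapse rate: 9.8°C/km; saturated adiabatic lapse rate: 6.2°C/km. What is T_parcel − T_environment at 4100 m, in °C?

Parcel:
  200–1800 m, dry: Δz = 1.6 km ⇒ ΔT = -15.68°C; T = 10.52°C
  1800–4100 m, saturated: Δz = 2.3 km ⇒ ΔT = -14.26°C; T = -3.74°C
Environment:
  200–4100 m, environment: Δz = 3.9 km ⇒ ΔT = -46.8°C; T = -20.6°C
T_parcel − T_env = -3.74 − (-20.6) = +16.86°C

+16.86°C (parcel warmer than environment)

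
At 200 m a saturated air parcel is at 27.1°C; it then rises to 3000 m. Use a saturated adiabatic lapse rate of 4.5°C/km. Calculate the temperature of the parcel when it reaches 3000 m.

From 200 m to 3000 m (saturated adiabatic): cools by 4.5 × 2.8 = 12.6°C, giving 14.5°C.

14.5°C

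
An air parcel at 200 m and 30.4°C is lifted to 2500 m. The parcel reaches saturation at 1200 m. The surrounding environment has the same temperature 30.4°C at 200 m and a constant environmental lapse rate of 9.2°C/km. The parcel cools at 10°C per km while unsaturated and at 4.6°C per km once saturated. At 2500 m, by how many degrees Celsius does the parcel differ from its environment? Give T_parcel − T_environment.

Parcel:
  200–1200 m, dry: Δz = 1 km ⇒ ΔT = -10°C; T = 20.4°C
  1200–2500 m, saturated: Δz = 1.3 km ⇒ ΔT = -5.98°C; T = 14.42°C
Environment:
  200–2500 m, environment: Δz = 2.3 km ⇒ ΔT = -21.16°C; T = 9.24°C
T_parcel − T_env = 14.42 − 9.24 = +5.18°C

+5.18°C (parcel warmer than environment)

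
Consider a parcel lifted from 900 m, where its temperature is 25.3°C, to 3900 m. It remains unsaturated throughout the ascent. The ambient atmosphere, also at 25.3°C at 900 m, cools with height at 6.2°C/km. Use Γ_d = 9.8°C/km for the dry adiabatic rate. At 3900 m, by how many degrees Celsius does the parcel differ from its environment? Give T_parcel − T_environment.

Parcel:
  Dry to 3900 m: -9.8 × 3 km = -29.4°C, so T = -4.1°C.
Environment:
  Environment to 3900 m: -6.2 × 3 km = -18.6°C, so T = 6.7°C.
T_parcel − T_env = -4.1 − 6.7 = -10.8°C

-10.8°C (parcel cooler than environment)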